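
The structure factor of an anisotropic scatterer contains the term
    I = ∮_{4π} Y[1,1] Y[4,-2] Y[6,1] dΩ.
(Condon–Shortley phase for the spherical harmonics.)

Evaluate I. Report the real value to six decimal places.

l₃=6 ∉ [3,5] — triangle fails ⇒ I = 0

0.000000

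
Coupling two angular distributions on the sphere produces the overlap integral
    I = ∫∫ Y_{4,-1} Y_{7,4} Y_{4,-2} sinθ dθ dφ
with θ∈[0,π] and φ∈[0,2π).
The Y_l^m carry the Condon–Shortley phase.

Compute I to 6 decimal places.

Σmᵢ = 1 ≠ 0, so the φ-integral vanishes; I = 0

0.000000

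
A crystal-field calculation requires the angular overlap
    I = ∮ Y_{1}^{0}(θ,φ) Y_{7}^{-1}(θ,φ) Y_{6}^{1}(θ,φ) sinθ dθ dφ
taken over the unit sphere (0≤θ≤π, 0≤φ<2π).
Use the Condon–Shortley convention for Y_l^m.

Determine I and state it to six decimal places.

m-sum 0 ✓  L=14 even ✓  6≤6≤8 ✓
Π(2lᵢ+1) = 3×15×13 = 585
triangle coeff Δ(1,7,6) = 1/1365
Σ_t [1,1]: t=1:−1/518400 = -1/518400
(3j)²=7/195 [(1 7 6; 0 0 0)], sign=-1
Σ_t [1,1]: t=1:−1/604800 = -1/604800
(3j)²=16/455 [(1 7 6; 0 -1 1)], sign=+1
⇒ 4πI² = 48/65
I = (-1)√(48/65/(4π)) = -0.24241473

-0.242415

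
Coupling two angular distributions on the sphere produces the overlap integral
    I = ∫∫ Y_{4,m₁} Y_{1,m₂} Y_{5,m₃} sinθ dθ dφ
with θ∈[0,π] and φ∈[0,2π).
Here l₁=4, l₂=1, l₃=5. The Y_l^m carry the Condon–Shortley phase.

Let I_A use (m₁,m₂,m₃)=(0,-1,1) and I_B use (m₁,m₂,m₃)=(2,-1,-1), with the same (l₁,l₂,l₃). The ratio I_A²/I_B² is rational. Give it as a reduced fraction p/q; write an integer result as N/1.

Same 4,1,5: normalisation and zero-m 3j drop out of the ratio.
A: Δ: 0! 8! 2! / 11! → 1/495; sum: t=0:+1/1152 = 1/1152; 3j²(4 1 5; 0 -1 1) = Δ·Π!·Σ² = 1/33  (sign +1)
B: Δ: 0! 8! 2! / 11! → 1/495; sum: t=0:+1/2880 = 1/2880; 3j²(4 1 5; 2 -1 -1) = Δ·Π!·Σ² = 2/165  (sign +1)
I_A²/I_B² = (1/33)/(2/165) = 5/2

5/2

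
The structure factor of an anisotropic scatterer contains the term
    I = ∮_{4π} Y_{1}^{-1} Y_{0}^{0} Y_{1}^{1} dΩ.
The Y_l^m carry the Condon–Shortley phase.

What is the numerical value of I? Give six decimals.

-0.282095

m-sum 0 ✓  L=2 even ✓  1≤1≤1 ✓
Π(2lᵢ+1) = 3×1×3 = 9
triangle coeff Δ(1,0,1) = 1/3
Σ_t [0,0]: t=0:+1/1 = 1/1
(3j)²=1/3 [(1 0 1; 0 0 0)], sign=-1
Σ_t [0,0]: t=0:+1/2 = 1/2
(3j)²=1/3 [(1 0 1; -1 0 1)], sign=+1
⇒ 4πI² = 1/1
I = (-1)√(1/1/(4π)) = -0.28209479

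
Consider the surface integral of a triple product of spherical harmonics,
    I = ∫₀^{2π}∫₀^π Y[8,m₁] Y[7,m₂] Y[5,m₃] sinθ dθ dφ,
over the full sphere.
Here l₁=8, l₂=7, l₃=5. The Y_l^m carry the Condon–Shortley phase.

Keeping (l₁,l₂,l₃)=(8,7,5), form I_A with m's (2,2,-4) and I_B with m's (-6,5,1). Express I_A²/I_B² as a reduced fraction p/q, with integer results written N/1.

Shared (l₁,l₂,l₃)=(8,7,5): N and (l;000)² cancel in I_A²/I_B².
A: Δ = 10!·6!·4!/21! = 1/814773960; Racah Σ t=5..6: t=5:−1/41472000 t=6:+1/74649600 = -1/93312000; ⇒ 3j(8 7 5; 2 2 -4)² = 1344/230945, sgn +1
B: Δ = 10!·6!·4!/21! = 1/814773960; Racah Σ t=8..10: t=8:+1/1393459200 t=9:−1/261273600 t=10:+1/696729600 = -1/597196800; ⇒ 3j(8 7 5; -6 5 1)² = 77/7752, sgn -1
I_A²/I_B² = (1344/230945)/(77/7752) = 4608/7865

4608/7865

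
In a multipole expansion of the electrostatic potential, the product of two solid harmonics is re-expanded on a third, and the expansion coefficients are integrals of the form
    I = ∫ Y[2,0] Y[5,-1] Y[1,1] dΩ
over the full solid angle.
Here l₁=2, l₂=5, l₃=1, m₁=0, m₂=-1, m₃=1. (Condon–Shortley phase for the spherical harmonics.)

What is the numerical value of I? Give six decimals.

0.000000

triangle: need 3≤l₃≤7, have 1; I=0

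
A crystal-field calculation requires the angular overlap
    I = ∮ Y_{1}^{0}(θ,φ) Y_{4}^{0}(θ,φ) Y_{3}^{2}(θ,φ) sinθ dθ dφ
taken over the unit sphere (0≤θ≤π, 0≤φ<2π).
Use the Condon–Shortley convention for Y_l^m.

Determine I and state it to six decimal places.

0.000000

0 + 0 + 2 = 2 ≠ 0: azimuthal integral kills it; I = 0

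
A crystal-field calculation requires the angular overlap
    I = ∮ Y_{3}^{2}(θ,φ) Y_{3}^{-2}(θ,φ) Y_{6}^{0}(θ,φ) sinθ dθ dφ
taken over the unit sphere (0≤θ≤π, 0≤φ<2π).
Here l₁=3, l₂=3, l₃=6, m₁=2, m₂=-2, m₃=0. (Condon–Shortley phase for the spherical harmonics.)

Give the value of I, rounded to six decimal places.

0.071126

Checks pass: Σm=0; 12 even; l₃=6∈[0,6].
(2·3+1)(2·3+1)(2·6+1) = 637
Δ: 0! 6! 6! / 13! → 1/12012
sum: t=0:+1/1296 = 1/1296
3j²(3 3 6; 0 0 0) = Δ·Π!·Σ² = 100/3003  (sign +1)
sum: t=0:+1/14400 = 1/14400
3j²(3 3 6; 2 -2 0) = Δ·Π!·Σ² = 3/1001  (sign +1)
combine: 4πI² = 637·100/3003·3/1001 = 100/1573
take √, sign +1: I = 0.07112638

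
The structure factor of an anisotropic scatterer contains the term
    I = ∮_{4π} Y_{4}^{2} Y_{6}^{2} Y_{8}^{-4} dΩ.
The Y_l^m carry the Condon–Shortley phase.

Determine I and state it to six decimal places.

0.115788

m-sum 0 ✓  L=18 even ✓  2≤8≤10 ✓
Π(2lᵢ+1) = 9×13×17 = 1989
triangle coeff Δ(4,6,8) = 1/23279256
Σ_t [0,2]: t=0:+1/1658880 t=1:−1/518400 t=2:+1/1658880 = -1/1382400
(3j)²=504/46189 [(4 6 8; 0 0 0)], sign=-1
Σ_t [0,2]: t=0:+1/7741440 t=1:−1/3628800 t=2:+1/24883200 = -37/348364800
(3j)²=1369/176358 [(4 6 8; 2 2 -4)], sign=-1
⇒ 4πI² = 147852/877591
I = (+1)√(147852/877591/(4π)) = 0.11578774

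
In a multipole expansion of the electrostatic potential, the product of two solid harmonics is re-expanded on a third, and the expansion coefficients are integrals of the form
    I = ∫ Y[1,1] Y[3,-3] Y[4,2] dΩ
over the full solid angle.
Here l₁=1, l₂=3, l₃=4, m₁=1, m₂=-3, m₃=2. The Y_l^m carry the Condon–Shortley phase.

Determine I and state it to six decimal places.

0.061558

Checks pass: Σm=0; 8 even; l₃=4∈[2,4].
(2·1+1)(2·3+1)(2·4+1) = 189
Δ: 0! 2! 6! / 9! → 1/252
sum: t=0:+1/36 = 1/36
3j²(1 3 4; 0 0 0) = Δ·Π!·Σ² = 4/63  (sign +1)
sum: t=0:+1/1440 = 1/1440
3j²(1 3 4; 1 -3 2) = Δ·Π!·Σ² = 1/252  (sign +1)
combine: 4πI² = 189·4/63·1/252 = 1/21
take √, sign +1: I = 0.06155813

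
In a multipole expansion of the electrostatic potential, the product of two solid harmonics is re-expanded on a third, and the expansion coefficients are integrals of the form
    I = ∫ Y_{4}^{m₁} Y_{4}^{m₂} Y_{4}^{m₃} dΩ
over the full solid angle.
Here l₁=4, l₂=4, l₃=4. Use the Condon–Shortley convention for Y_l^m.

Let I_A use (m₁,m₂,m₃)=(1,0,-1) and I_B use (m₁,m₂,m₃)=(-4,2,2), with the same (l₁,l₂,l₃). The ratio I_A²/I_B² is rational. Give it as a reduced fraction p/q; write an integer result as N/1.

9/70

Shared (l₁,l₂,l₃)=(4,4,4): N and (l;000)² cancel in I_A²/I_B².
A: Δ = 4!·4!·4!/13! = 1/450450; Racah Σ t=0..3: t=0:+1/3456 t=1:−1/144 t=2:+1/96 t=3:−1/864 = 1/384; ⇒ 3j(4 4 4; 1 0 -1)² = 9/2002, sgn -1
B: Δ = 4!·4!·4!/13! = 1/450450; Racah Σ t=4..4: t=4:+1/2304 = 1/2304; ⇒ 3j(4 4 4; -4 2 2)² = 5/143, sgn +1
I_A²/I_B² = (9/2002)/(5/143) = 9/70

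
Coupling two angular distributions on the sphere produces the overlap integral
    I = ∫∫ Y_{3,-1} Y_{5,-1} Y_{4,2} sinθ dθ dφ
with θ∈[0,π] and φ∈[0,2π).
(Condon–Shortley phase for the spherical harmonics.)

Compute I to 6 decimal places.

Rules hold: Σm=0, L=12 even, 2≤4≤8.
N = 7·11·9 = 693
Δ = 4!·2!·6!/13! = 1/180180
Racah Σ t=1..3: t=1:−1/576 t=2:+1/144 t=3:−1/576 = 1/288
⇒ 3j(3 5 4; 0 0 0)² = 20/1001, sgn +1
Racah Σ t=2..4: t=2:+1/384 t=3:−1/720 t=4:+1/34560 = 43/34560
⇒ 3j(3 5 4; -1 -1 2)² = 1849/180180, sgn +1
4πI² = N·(3j₀)²·(3jₘ)² = 1849/13013
I = +1·√(0.142089/4π) = 0.10633465

0.106335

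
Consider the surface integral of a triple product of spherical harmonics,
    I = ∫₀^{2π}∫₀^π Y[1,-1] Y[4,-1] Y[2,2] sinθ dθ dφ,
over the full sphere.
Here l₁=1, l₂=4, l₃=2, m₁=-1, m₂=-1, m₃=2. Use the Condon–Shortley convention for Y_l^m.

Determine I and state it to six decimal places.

0.000000

l₃=2 ∉ [3,5] — triangle fails ⇒ I = 0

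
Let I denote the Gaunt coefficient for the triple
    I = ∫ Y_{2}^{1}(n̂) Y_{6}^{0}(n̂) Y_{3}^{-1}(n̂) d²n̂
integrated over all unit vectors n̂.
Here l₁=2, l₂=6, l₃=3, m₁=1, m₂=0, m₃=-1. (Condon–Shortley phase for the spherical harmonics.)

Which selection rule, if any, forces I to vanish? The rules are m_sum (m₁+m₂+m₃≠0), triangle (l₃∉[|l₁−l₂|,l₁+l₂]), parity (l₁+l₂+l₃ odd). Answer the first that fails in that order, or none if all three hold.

triangle

azimuthal sum: 1 + 0 − 1 = 0  ✓
4 ≤ 3 ≤ 8 (triangle on l)  ✗
L = 2 + 6 + 3 = 11 (odd)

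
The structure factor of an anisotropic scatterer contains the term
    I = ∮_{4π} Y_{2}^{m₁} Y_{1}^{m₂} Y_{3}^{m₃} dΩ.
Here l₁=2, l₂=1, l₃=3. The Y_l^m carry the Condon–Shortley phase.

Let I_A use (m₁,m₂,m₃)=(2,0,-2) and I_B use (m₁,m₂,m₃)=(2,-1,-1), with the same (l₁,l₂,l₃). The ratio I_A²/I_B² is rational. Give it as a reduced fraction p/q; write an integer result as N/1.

5/1

Same 2,1,3: normalisation and zero-m 3j drop out of the ratio.
A: Δ: 0! 4! 2! / 7! → 1/105; sum: t=0:+1/24 = 1/24; 3j²(2 1 3; 2 0 -2) = Δ·Π!·Σ² = 1/21  (sign -1)
B: Δ: 0! 4! 2! / 7! → 1/105; sum: t=0:+1/48 = 1/48; 3j²(2 1 3; 2 -1 -1) = Δ·Π!·Σ² = 1/105  (sign +1)
I_A²/I_B² = (1/21)/(1/105) = 5/1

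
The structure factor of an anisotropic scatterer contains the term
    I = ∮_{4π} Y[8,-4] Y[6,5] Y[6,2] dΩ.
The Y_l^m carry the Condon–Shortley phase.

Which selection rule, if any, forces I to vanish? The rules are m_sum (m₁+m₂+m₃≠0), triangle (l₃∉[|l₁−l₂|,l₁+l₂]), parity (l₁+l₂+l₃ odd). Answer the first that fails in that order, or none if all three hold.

m_sum

azimuthal sum: -4 + 5 + 2 = 3  ✗
2 ≤ 6 ≤ 14 (triangle on l)
L = 8 + 6 + 6 = 20 (even)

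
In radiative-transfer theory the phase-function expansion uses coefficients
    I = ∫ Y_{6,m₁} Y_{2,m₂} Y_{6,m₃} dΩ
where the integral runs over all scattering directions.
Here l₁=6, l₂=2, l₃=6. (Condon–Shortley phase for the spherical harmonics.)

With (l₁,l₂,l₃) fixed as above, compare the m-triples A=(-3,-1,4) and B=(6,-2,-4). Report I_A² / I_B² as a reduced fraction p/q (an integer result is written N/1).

245/44

l's match ⇒ only the (l;m) 3-j factors differ between A and B.
A: triangle coeff Δ(6,2,6) = 1/90090; Σ_t [0,1]: t=0:+1/725760 t=1:−1/161280 = -1/207360; (3j)²=7/286 [(6 2 6; -3 -1 4)], sign=-1
B: triangle coeff Δ(6,2,6) = 1/90090; Σ_t [0,0]: t=0:+1/14515200 = 1/14515200; (3j)²=2/455 [(6 2 6; 6 -2 -4)], sign=+1
I_A²/I_B² = (7/286)/(2/455) = 245/44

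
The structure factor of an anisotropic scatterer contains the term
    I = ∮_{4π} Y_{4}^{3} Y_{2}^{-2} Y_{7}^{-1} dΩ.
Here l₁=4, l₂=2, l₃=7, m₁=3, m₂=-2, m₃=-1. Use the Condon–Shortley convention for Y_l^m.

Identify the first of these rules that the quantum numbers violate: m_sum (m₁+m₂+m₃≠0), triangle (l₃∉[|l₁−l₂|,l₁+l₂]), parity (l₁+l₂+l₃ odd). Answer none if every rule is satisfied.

triangle

Σmᵢ = 0  ✓
l₃∈[|l₁−l₂|,l₁+l₂]=[2,6], have l₃=7  ✗
Σlᵢ = 13 ⇒ odd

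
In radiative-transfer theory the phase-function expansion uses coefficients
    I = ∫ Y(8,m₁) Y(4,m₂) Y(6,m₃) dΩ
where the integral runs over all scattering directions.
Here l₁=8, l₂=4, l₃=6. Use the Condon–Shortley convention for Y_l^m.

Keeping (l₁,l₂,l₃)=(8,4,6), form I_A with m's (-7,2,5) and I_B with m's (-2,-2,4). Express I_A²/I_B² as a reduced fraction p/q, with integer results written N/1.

l's match ⇒ only the (l;m) 3-j factors differ between A and B.
A: triangle coeff Δ(8,4,6) = 1/23279256; Σ_t [5,6]: t=5:−1/435456000 t=6:+1/522547200 = -1/2612736000; (3j)²=11/23256 [(8 4 6; -7 2 5)], sign=+1
B: triangle coeff Δ(8,4,6) = 1/23279256; Σ_t [0,2]: t=0:+1/5225472000 t=1:−1/43545600 t=2:+1/7741440 = 139/1306368000; (3j)²=38642/2909907 [(8 4 6; -2 -2 4)], sign=+1
I_A²/I_B² = (11/23256)/(38642/2909907) = 11011/309136

11011/309136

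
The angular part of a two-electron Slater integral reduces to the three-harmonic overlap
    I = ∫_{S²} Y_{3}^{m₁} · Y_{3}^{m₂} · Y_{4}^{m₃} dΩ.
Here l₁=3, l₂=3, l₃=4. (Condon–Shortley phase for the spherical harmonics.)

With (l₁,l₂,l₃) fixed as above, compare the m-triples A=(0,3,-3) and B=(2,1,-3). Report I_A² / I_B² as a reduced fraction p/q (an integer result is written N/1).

Same 3,3,4: normalisation and zero-m 3j drop out of the ratio.
A: Δ: 2! 4! 4! / 11! → 1/34650; sum: t=2:+1/288 = 1/288; 3j²(3 3 4; 0 3 -3) = Δ·Π!·Σ² = 1/22  (sign -1)
B: Δ: 2! 4! 4! / 11! → 1/34650; sum: t=0:+1/288 t=1:−1/144 = -1/288; 3j²(3 3 4; 2 1 -3) = Δ·Π!·Σ² = 1/99  (sign +1)
I_A²/I_B² = (1/22)/(1/99) = 9/2

9/2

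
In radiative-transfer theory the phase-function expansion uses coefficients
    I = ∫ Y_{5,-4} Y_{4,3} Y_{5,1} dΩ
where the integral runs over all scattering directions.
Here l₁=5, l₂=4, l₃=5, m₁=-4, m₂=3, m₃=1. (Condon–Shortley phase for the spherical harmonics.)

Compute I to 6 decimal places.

-0.168084

Checks pass: Σm=0; 14 even; l₃=5∈[1,9].
(2·5+1)(2·4+1)(2·5+1) = 1089
Δ: 4! 6! 4! / 15! → 1/3153150
sum: t=0:+1/69120 t=1:−1/1728 t=2:+1/576 t=3:−1/1728 t=4:+1/69120 = 7/11520
3j²(5 4 5; 0 0 0) = Δ·Π!·Σ² = 2/143  (sign -1)
sum: t=3:−1/103680 t=4:+1/17280 = 1/20736
3j²(5 4 5; -4 3 1) = Δ·Π!·Σ² = 10/429  (sign +1)
combine: 4πI² = 1089·2/143·10/429 = 60/169
take √, sign -1: I = -0.16808437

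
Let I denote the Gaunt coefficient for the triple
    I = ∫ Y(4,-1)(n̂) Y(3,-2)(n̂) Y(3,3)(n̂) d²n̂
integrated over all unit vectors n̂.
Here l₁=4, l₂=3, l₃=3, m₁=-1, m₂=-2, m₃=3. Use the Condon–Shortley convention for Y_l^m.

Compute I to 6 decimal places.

Rules hold: Σm=0, L=10 even, 1≤3≤7.
N = 9·7·7 = 441
Δ = 4!·4!·2!/11! = 1/34650
Racah Σ t=1..3: t=1:−1/72 t=2:+1/16 t=3:−1/72 = 5/144
⇒ 3j(4 3 3; 0 0 0)² = 2/77, sgn -1
Racah Σ t=1..1: t=1:−1/288 = -1/288
⇒ 3j(4 3 3; -1 -2 3)² = 5/231, sgn -1
4πI² = N·(3j₀)²·(3jₘ)² = 30/121
I = +1·√(0.247934/4π) = 0.14046335

0.140463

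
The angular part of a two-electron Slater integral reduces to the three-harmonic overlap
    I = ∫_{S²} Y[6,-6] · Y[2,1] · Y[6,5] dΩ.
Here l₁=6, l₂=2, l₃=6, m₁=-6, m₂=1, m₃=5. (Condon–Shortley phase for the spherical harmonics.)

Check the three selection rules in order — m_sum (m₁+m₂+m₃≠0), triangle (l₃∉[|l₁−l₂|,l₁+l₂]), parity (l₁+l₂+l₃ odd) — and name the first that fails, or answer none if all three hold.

Σmᵢ = 0  ✓
l₃∈[|l₁−l₂|,l₁+l₂]=[4,8], have l₃=6  ✓
Σlᵢ = 14 ⇒ even  ✓

none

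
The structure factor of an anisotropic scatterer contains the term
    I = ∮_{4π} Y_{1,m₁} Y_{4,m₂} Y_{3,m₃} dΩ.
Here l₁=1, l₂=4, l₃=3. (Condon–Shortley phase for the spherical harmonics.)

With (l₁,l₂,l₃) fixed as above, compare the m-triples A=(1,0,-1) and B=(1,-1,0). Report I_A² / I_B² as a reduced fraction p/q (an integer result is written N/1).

3/5

Shared (l₁,l₂,l₃)=(1,4,3): N and (l;000)² cancel in I_A²/I_B².
A: Δ = 2!·0!·6!/9! = 1/252; Racah Σ t=0..0: t=0:+1/96 = 1/96; ⇒ 3j(1 4 3; 1 0 -1)² = 1/42, sgn +1
B: Δ = 2!·0!·6!/9! = 1/252; Racah Σ t=0..0: t=0:+1/72 = 1/72; ⇒ 3j(1 4 3; 1 -1 0)² = 5/126, sgn -1
I_A²/I_B² = (1/42)/(5/126) = 3/5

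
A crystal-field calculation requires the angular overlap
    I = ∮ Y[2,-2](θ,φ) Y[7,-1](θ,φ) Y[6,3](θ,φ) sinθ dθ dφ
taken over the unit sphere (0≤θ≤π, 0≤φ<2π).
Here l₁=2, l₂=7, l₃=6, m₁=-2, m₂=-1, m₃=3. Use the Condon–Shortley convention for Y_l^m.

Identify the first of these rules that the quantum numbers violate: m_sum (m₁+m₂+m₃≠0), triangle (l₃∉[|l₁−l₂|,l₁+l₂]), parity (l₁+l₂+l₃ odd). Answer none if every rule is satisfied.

m₁+m₂+m₃ = -2 − 1 + 3 = 0  ✓
triangle: |2−7|=5 ≤ l₃=6 ≤ 2+7=9  ✓
parity: l₁+l₂+l₃ = 15 is odd  ✗

parity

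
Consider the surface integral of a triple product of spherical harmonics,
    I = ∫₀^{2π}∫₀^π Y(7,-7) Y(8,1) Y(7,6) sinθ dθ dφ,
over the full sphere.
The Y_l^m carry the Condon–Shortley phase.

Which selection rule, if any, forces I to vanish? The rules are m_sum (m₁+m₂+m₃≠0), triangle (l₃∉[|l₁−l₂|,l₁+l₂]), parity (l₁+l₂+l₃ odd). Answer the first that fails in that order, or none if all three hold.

none

Σmᵢ = 0  ✓
l₃∈[|l₁−l₂|,l₁+l₂]=[1,15], have l₃=7  ✓
Σlᵢ = 22 ⇒ even  ✓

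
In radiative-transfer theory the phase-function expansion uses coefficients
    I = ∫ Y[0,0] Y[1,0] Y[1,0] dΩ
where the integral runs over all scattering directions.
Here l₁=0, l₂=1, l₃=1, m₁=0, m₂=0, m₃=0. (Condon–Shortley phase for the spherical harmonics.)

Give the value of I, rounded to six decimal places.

Checks pass: Σm=0; 2 even; l₃=1∈[1,1].
(2·0+1)(2·1+1)(2·1+1) = 9
Δ: 0! 0! 2! / 3! → 1/3
sum: t=0:+1/1 = 1/1
3j²(0 1 1; 0 0 0) = Δ·Π!·Σ² = 1/3  (sign -1)
(m-triple is (0,0,0) — same symbol as above.)
combine: 4πI² = 9·1/3·1/3 = 1/1
take √, sign +1: I = 0.28209479

0.282095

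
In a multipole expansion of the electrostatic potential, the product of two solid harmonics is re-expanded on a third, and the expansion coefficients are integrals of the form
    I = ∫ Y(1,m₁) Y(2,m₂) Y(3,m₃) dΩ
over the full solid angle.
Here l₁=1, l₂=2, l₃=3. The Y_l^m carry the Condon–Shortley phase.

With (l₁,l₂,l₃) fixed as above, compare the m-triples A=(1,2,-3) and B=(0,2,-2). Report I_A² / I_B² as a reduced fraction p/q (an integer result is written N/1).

3/1

Same 1,2,3: normalisation and zero-m 3j drop out of the ratio.
A: Δ: 0! 2! 4! / 7! → 1/105; sum: t=0:+1/48 = 1/48; 3j²(1 2 3; 1 2 -3) = Δ·Π!·Σ² = 1/7  (sign +1)
B: Δ: 0! 2! 4! / 7! → 1/105; sum: t=0:+1/24 = 1/24; 3j²(1 2 3; 0 2 -2) = Δ·Π!·Σ² = 1/21  (sign -1)
I_A²/I_B² = (1/7)/(1/21) = 3/1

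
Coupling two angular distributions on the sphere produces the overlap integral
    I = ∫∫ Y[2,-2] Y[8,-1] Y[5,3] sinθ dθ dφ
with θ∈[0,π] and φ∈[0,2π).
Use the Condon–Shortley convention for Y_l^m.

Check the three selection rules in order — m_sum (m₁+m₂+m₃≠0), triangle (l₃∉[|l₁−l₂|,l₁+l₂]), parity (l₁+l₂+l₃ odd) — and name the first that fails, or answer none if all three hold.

triangle

azimuthal sum: -2 − 1 + 3 = 0  ✓
6 ≤ 5 ≤ 10 (triangle on l)  ✗
L = 2 + 8 + 5 = 15 (odd)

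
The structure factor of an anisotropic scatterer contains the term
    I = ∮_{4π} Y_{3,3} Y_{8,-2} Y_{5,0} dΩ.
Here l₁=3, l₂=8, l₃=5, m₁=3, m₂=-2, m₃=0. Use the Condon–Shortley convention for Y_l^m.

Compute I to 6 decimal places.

3 − 2 + 0 = 1 ≠ 0: azimuthal integral kills it; I = 0

0.000000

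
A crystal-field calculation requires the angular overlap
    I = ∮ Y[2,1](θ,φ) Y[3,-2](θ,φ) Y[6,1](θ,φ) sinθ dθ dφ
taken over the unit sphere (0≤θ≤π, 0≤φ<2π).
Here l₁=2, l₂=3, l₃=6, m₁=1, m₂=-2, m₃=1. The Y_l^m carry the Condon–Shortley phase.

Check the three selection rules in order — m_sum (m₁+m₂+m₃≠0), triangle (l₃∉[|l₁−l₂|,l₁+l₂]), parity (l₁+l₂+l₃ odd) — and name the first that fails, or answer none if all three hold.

Σmᵢ = 0  ✓
l₃∈[|l₁−l₂|,l₁+l₂]=[1,5], have l₃=6  ✗
Σlᵢ = 11 ⇒ odd

triangle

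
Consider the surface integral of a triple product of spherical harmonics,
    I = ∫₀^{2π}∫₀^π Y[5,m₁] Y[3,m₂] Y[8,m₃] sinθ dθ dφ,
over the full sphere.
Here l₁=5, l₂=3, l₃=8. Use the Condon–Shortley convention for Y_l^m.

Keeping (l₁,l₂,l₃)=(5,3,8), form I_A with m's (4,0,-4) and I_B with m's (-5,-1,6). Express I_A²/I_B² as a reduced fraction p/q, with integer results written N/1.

Same 5,3,8: normalisation and zero-m 3j drop out of the ratio.
A: Δ: 0! 10! 6! / 17! → 1/136136; sum: t=0:+1/13063680 = 1/13063680; 3j²(5 3 8; 4 0 -4) = Δ·Π!·Σ² = 10/1547  (sign +1)
B: Δ: 0! 10! 6! / 17! → 1/136136; sum: t=0:+1/174182400 = 1/174182400; 3j²(5 3 8; -5 -1 6) = Δ·Π!·Σ² = 1/136  (sign +1)
I_A²/I_B² = (10/1547)/(1/136) = 80/91

80/91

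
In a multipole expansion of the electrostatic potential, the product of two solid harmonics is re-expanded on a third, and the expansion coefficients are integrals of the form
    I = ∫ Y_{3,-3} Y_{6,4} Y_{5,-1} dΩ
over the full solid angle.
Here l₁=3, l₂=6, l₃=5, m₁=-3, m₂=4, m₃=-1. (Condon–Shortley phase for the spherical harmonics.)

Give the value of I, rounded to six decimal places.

-0.190675

Rules hold: Σm=0, L=14 even, 3≤5≤9.
N = 7·13·11 = 1001
Δ = 4!·2!·8!/15! = 1/675675
Racah Σ t=1..3: t=1:−1/8640 t=2:+1/2304 t=3:−1/8640 = 7/34560
⇒ 3j(3 6 5; 0 0 0)² = 7/429, sgn -1
Racah Σ t=4..4: t=4:+1/69120 = 1/69120
⇒ 3j(3 6 5; -3 4 -1)² = 4/143, sgn +1
4πI² = N·(3j₀)²·(3jₘ)² = 196/429
I = -1·√(0.456876/4π) = -0.19067531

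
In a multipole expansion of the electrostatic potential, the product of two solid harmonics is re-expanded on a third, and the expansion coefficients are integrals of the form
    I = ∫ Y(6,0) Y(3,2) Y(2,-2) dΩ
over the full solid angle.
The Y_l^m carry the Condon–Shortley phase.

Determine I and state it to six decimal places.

|6−3|≤2≤6+3 violated ⇒ I = 0

0.000000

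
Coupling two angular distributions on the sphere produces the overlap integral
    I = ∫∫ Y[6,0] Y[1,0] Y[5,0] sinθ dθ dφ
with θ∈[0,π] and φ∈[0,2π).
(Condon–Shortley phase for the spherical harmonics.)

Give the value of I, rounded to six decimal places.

0.245154

Rules hold: Σm=0, L=12 even, 5≤5≤7.
N = 13·3·11 = 429
Δ = 2!·10!·0!/13! = 1/858
Racah Σ t=1..1: t=1:−1/14400 = -1/14400
⇒ 3j(6 1 5; 0 0 0)² = 6/143, sgn +1
(m-triple is (0,0,0) — same symbol as above.)
4πI² = N·(3j₀)²·(3jₘ)² = 108/143
I = +1·√(0.755245/4π) = 0.24515397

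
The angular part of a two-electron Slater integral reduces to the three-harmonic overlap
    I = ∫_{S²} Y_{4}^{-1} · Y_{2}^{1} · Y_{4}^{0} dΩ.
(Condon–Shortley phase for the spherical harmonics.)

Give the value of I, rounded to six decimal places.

Rules hold: Σm=0, L=10 even, 2≤4≤6.
N = 9·5·9 = 405
Δ = 2!·6!·2!/11! = 1/13860
Racah Σ t=0..2: t=0:+1/192 t=1:−1/36 t=2:+1/192 = -5/288
⇒ 3j(4 2 4; 0 0 0)² = 20/693, sgn -1
Racah Σ t=1..2: t=1:−1/96 t=2:+1/72 = 1/288
⇒ 3j(4 2 4; -1 1 0)² = 1/462, sgn +1
4πI² = N·(3j₀)²·(3jₘ)² = 150/5929
I = -1·√(0.0252994/4π) = -0.04486937

-0.044869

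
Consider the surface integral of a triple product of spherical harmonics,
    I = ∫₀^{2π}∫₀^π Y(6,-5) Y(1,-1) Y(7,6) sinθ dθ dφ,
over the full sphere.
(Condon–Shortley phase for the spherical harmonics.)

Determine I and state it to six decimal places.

0.309019

Rules hold: Σm=0, L=14 even, 5≤7≤7.
N = 13·3·15 = 585
Δ = 0!·12!·2!/15! = 1/1365
Racah Σ t=0..0: t=0:+1/518400 = 1/518400
⇒ 3j(6 1 7; 0 0 0)² = 7/195, sgn -1
Racah Σ t=0..0: t=0:+1/79833600 = 1/79833600
⇒ 3j(6 1 7; -5 -1 6)² = 2/35, sgn -1
4πI² = N·(3j₀)²·(3jₘ)² = 6/5
I = +1·√(1.2/4π) = 0.30901936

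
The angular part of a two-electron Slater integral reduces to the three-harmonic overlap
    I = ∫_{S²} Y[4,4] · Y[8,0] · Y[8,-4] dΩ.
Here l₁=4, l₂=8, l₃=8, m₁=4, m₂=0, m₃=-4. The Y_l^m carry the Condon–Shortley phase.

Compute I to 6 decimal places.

0.152459

Rules hold: Σm=0, L=20 even, 4≤8≤12.
N = 9·17·17 = 2601
Δ = 4!·4!·12!/21! = 1/185175900
Racah Σ t=0..4: t=0:+1/557383680 t=1:−1/21772800 t=2:+1/8294400 t=3:−1/21772800 t=4:+1/557383680 = 1/30965760
⇒ 3j(4 8 8; 0 0 0)² = 36/4199, sgn +1
Racah Σ t=0..0: t=0:+1/557383680 = 1/557383680
⇒ 3j(4 8 8; 4 0 -4)² = 55/4199, sgn +1
4πI² = N·(3j₀)²·(3jₘ)² = 17820/61009
I = +1·√(0.292088/4π) = 0.15245861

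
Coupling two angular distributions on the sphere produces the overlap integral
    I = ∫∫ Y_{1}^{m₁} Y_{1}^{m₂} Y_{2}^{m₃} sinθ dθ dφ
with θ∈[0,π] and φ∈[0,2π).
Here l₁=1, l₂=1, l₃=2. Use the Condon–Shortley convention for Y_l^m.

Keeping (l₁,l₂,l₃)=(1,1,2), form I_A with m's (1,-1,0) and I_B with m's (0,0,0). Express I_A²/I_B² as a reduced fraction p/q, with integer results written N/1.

1/4

Shared (l₁,l₂,l₃)=(1,1,2): N and (l;000)² cancel in I_A²/I_B².
A: Δ = 0!·2!·2!/5! = 1/30; Racah Σ t=0..0: t=0:+1/4 = 1/4; ⇒ 3j(1 1 2; 1 -1 0)² = 1/30, sgn +1
B: Δ = 0!·2!·2!/5! = 1/30; Racah Σ t=0..0: t=0:+1/1 = 1/1; ⇒ 3j(1 1 2; 0 0 0)² = 2/15, sgn +1
I_A²/I_B² = (1/30)/(2/15) = 1/4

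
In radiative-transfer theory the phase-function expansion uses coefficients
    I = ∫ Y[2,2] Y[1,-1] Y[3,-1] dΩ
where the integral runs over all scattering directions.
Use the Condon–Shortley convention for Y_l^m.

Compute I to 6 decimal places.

m-sum 0 ✓  L=6 even ✓  1≤3≤3 ✓
Π(2lᵢ+1) = 5×3×7 = 105
triangle coeff Δ(2,1,3) = 1/105
Σ_t [0,0]: t=0:+1/4 = 1/4
(3j)²=3/35 [(2 1 3; 0 0 0)], sign=-1
Σ_t [0,0]: t=0:+1/48 = 1/48
(3j)²=1/105 [(2 1 3; 2 -1 -1)], sign=+1
⇒ 4πI² = 3/35
I = (-1)√(3/35/(4π)) = -0.08258890

-0.082589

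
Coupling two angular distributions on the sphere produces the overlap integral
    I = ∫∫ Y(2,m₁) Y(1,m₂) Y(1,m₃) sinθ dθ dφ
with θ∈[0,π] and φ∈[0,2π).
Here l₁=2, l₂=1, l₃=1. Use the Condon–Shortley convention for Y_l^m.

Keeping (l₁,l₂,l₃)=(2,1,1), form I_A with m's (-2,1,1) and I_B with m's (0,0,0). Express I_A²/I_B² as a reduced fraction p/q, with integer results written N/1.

3/2

Shared (l₁,l₂,l₃)=(2,1,1): N and (l;000)² cancel in I_A²/I_B².
A: Δ = 2!·2!·0!/5! = 1/30; Racah Σ t=2..2: t=2:+1/4 = 1/4; ⇒ 3j(2 1 1; -2 1 1)² = 1/5, sgn +1
B: Δ = 2!·2!·0!/5! = 1/30; Racah Σ t=1..1: t=1:−1/1 = -1/1; ⇒ 3j(2 1 1; 0 0 0)² = 2/15, sgn +1
I_A²/I_B² = (1/5)/(2/15) = 3/2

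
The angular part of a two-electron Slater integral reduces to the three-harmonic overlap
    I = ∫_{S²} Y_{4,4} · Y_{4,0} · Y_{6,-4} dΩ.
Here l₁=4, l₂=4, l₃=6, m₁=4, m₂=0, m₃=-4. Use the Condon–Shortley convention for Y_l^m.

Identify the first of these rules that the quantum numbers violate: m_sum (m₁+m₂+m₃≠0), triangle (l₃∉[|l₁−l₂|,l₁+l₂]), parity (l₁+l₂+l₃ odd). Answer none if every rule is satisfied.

none

Σmᵢ = 0  ✓
l₃∈[|l₁−l₂|,l₁+l₂]=[0,8], have l₃=6  ✓
Σlᵢ = 14 ⇒ even  ✓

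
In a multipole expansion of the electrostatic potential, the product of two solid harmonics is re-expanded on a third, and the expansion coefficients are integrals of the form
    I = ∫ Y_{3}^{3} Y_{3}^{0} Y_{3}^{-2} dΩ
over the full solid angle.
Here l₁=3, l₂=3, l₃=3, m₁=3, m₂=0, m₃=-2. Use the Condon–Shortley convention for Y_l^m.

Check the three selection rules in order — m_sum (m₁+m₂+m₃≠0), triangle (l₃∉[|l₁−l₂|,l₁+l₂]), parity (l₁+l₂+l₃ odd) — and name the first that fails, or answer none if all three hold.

m_sum

Σmᵢ = 1  ✗
l₃∈[|l₁−l₂|,l₁+l₂]=[0,6], have l₃=3
Σlᵢ = 9 ⇒ odd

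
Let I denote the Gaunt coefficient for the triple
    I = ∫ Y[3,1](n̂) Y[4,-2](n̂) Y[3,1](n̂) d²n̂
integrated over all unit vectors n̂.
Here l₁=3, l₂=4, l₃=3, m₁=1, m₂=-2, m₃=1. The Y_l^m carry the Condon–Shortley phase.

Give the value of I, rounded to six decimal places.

Rules hold: Σm=0, L=10 even, 1≤3≤7.
N = 7·9·7 = 441
Δ = 4!·2!·4!/11! = 1/34650
Racah Σ t=1..3: t=1:−1/72 t=2:+1/16 t=3:−1/72 = 5/144
⇒ 3j(3 4 3; 0 0 0)² = 2/77, sgn -1
Racah Σ t=0..2: t=0:+1/192 t=1:−1/36 t=2:+1/192 = -5/288
⇒ 3j(3 4 3; 1 -2 1)² = 20/693, sgn -1
4πI² = N·(3j₀)²·(3jₘ)² = 40/121
I = +1·√(0.330579/4π) = 0.16219310

0.162193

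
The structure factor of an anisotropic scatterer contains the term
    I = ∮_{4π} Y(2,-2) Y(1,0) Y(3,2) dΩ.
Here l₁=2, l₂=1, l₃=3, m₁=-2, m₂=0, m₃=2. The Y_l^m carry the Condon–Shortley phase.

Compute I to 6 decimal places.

Checks pass: Σm=0; 6 even; l₃=3∈[1,3].
(2·2+1)(2·1+1)(2·3+1) = 105
Δ: 0! 4! 2! / 7! → 1/105
sum: t=0:+1/4 = 1/4
3j²(2 1 3; 0 0 0) = Δ·Π!·Σ² = 3/35  (sign -1)
sum: t=0:+1/24 = 1/24
3j²(2 1 3; -2 0 2) = Δ·Π!·Σ² = 1/21  (sign -1)
combine: 4πI² = 105·3/35·1/21 = 3/7
take √, sign +1: I = 0.18467439

0.184674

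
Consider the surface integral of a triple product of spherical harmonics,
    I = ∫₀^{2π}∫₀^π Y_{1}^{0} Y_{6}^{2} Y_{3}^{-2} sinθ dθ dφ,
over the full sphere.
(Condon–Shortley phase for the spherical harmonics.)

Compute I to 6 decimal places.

0.000000

l₃=3 ∉ [5,7] — triangle fails ⇒ I = 0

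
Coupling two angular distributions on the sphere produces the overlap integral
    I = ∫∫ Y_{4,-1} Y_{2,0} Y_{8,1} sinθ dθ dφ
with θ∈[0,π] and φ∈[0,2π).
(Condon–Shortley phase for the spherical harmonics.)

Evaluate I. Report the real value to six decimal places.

0.000000

l₃=8 ∉ [2,6] — triangle fails ⇒ I = 0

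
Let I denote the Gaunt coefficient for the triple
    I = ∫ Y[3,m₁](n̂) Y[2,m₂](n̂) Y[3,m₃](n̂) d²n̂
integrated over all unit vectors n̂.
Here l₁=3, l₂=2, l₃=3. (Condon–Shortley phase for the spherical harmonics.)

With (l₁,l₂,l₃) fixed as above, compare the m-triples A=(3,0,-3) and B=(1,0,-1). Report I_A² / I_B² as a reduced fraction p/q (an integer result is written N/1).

Same 3,2,3: normalisation and zero-m 3j drop out of the ratio.
A: Δ: 2! 4! 2! / 9! → 1/3780; sum: t=0:+1/96 = 1/96; 3j²(3 2 3; 3 0 -3) = Δ·Π!·Σ² = 5/84  (sign +1)
B: Δ: 2! 4! 2! / 9! → 1/3780; sum: t=0:+1/16 t=1:−1/6 t=2:+1/96 = -3/32; 3j²(3 2 3; 1 0 -1) = Δ·Π!·Σ² = 3/140  (sign -1)
I_A²/I_B² = (5/84)/(3/140) = 25/9

25/9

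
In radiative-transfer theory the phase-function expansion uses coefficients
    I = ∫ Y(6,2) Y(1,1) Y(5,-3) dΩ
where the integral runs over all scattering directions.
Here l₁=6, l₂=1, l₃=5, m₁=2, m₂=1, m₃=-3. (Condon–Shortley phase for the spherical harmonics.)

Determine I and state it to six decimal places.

0.100084

m-sum 0 ✓  L=12 even ✓  5≤5≤7 ✓
Π(2lᵢ+1) = 13×3×11 = 429
triangle coeff Δ(6,1,5) = 1/858
Σ_t [1,1]: t=1:−1/14400 = -1/14400
(3j)²=6/143 [(6 1 5; 0 0 0)], sign=+1
Σ_t [2,2]: t=2:+1/161280 = 1/161280
(3j)²=1/143 [(6 1 5; 2 1 -3)], sign=+1
⇒ 4πI² = 18/143
I = (+1)√(18/143/(4π)) = 0.10008369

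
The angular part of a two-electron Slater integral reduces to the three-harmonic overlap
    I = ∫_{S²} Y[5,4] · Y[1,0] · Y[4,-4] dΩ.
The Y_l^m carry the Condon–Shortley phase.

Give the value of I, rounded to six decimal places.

0.147319

Rules hold: Σm=0, L=10 even, 4≤4≤6.
N = 11·3·9 = 297
Δ = 2!·8!·0!/11! = 1/495
Racah Σ t=1..1: t=1:−1/576 = -1/576
⇒ 3j(5 1 4; 0 0 0)² = 5/99, sgn -1
Racah Σ t=1..1: t=1:−1/40320 = -1/40320
⇒ 3j(5 1 4; 4 0 -4)² = 1/55, sgn -1
4πI² = N·(3j₀)²·(3jₘ)² = 3/11
I = +1·√(0.272727/4π) = 0.14731920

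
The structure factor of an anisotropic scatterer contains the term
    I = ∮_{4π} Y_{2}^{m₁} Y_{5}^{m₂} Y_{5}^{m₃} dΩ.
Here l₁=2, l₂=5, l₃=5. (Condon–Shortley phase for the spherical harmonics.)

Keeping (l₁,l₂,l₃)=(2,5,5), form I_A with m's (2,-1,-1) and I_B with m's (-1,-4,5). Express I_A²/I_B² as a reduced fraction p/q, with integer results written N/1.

Shared (l₁,l₂,l₃)=(2,5,5): N and (l;000)² cancel in I_A²/I_B².
A: Δ = 2!·2!·8!/13! = 1/38610; Racah Σ t=0..0: t=0:+1/2304 = 1/2304; ⇒ 3j(2 5 5; 2 -1 -1)² = 5/143, sgn +1
B: Δ = 2!·2!·8!/13! = 1/38610; Racah Σ t=1..1: t=1:−1/80640 = -1/80640; ⇒ 3j(2 5 5; -1 -4 5)² = 9/286, sgn -1
I_A²/I_B² = (5/143)/(9/286) = 10/9

10/9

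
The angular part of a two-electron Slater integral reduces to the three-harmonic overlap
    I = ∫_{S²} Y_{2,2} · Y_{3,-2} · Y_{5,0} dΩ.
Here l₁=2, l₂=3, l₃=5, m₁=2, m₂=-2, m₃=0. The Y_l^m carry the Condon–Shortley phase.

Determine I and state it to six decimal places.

0.053579

Rules hold: Σm=0, L=10 even, 1≤5≤5.
N = 5·7·11 = 385
Δ = 0!·4!·6!/11! = 1/2310
Racah Σ t=0..0: t=0:+1/144 = 1/144
⇒ 3j(2 3 5; 0 0 0)² = 10/231, sgn -1
Racah Σ t=0..0: t=0:+1/2880 = 1/2880
⇒ 3j(2 3 5; 2 -2 0)² = 1/462, sgn -1
4πI² = N·(3j₀)²·(3jₘ)² = 25/693
I = +1·√(0.036075/4π) = 0.05357948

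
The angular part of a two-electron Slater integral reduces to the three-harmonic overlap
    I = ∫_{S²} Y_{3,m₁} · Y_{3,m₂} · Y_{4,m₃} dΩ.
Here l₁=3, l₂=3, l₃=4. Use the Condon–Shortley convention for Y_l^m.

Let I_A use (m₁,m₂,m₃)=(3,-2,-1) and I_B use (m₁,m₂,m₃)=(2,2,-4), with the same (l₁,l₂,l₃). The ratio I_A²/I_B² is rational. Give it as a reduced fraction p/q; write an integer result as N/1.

l's match ⇒ only the (l;m) 3-j factors differ between A and B.
A: triangle coeff Δ(3,3,4) = 1/34650; Σ_t [0,0]: t=0:+1/288 = 1/288; (3j)²=5/231 [(3 3 4; 3 -2 -1)], sign=-1
B: triangle coeff Δ(3,3,4) = 1/34650; Σ_t [1,1]: t=1:−1/576 = -1/576; (3j)²=5/99 [(3 3 4; 2 2 -4)], sign=-1
I_A²/I_B² = (5/231)/(5/99) = 3/7

3/7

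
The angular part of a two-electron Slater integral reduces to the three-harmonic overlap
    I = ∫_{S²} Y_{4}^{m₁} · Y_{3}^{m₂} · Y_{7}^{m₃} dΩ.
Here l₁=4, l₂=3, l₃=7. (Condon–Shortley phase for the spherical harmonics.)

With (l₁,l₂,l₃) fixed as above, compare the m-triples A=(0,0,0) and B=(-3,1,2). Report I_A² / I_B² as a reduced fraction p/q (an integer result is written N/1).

Shared (l₁,l₂,l₃)=(4,3,7): N and (l;000)² cancel in I_A²/I_B².
A: Δ = 0!·8!·6!/15! = 1/45045; Racah Σ t=0..0: t=0:+1/20736 = 1/20736; ⇒ 3j(4 3 7; 0 0 0)² = 35/1287, sgn -1
B: Δ = 0!·8!·6!/15! = 1/45045; Racah Σ t=0..0: t=0:+1/241920 = 1/241920; ⇒ 3j(4 3 7; -3 1 2)² = 4/1001, sgn -1
I_A²/I_B² = (35/1287)/(4/1001) = 245/36

245/36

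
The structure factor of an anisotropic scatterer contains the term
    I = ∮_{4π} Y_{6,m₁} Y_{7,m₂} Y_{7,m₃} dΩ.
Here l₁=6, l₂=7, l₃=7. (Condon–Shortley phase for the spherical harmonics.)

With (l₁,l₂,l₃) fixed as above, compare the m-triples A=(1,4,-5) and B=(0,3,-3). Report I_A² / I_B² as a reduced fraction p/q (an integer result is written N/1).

Same 6,7,7: normalisation and zero-m 3j drop out of the ratio.
A: Δ: 6! 6! 8! / 21! → 1/2444321880; sum: t=3:−1/69672960 t=4:+1/29030400 t=5:−1/124416000 = 1/82944000; 3j²(6 7 7; 1 4 -5) = Δ·Π!·Σ² = 693/83980  (sign +1)
B: Δ: 6! 6! 8! / 21! → 1/2444321880; sum: t=2:+1/92897280 t=3:−1/6531840 t=4:+1/3317760 t=5:−1/10368000 t=6:+1/298598400 = 197/2985984000; 3j²(6 7 7; 0 3 -3) = Δ·Π!·Σ² = 38809/5542680  (sign +1)
I_A²/I_B² = (693/83980)/(38809/5542680) = 45738/38809

45738/38809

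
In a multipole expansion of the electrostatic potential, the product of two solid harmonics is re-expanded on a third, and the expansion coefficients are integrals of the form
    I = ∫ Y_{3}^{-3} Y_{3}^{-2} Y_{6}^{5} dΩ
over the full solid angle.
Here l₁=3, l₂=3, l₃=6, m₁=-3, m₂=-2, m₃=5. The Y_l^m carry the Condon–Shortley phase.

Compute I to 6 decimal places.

Checks pass: Σm=0; 12 even; l₃=6∈[0,6].
(2·3+1)(2·3+1)(2·6+1) = 637
Δ: 0! 6! 6! / 13! → 1/12012
sum: t=0:+1/1296 = 1/1296
3j²(3 3 6; 0 0 0) = Δ·Π!·Σ² = 100/3003  (sign +1)
sum: t=0:+1/86400 = 1/86400
3j²(3 3 6; -3 -2 5) = Δ·Π!·Σ² = 1/26  (sign -1)
combine: 4πI² = 637·100/3003·1/26 = 350/429
take √, sign -1: I = -0.25480060

-0.254801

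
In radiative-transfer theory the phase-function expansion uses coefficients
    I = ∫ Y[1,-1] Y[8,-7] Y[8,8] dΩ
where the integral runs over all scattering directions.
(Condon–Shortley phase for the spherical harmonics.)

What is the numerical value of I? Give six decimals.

0.000000

l₁+l₂+l₃=17 is odd: 3j(l;000)=0 ⇒ I=0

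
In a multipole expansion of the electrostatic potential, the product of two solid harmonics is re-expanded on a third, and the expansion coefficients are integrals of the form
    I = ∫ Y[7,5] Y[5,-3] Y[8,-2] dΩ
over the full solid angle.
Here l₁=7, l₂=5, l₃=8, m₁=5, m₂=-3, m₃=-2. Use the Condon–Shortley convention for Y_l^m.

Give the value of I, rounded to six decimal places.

0.146003

Checks pass: Σm=0; 20 even; l₃=8∈[2,12].
(2·7+1)(2·5+1)(2·8+1) = 2805
Δ: 4! 10! 6! / 21! → 1/814773960
sum: t=0:+1/87091200 t=1:−1/4976640 t=2:+1/2073600 t=3:−1/4976640 t=4:+1/87091200 = 1/9676800
3j²(7 5 8; 0 0 0) = Δ·Π!·Σ² = 360/46189  (sign +1)
sum: t=0:+1/92897280 t=1:−1/261273600 t=2:+1/10450944000 = 7/995328000
3j²(7 5 8; 5 -3 -2) = Δ·Π!·Σ² = 1029/83980  (sign +1)
combine: 4πI² = 2805·360/46189·1029/83980 = 277830/1037153
take √, sign +1: I = 0.14600349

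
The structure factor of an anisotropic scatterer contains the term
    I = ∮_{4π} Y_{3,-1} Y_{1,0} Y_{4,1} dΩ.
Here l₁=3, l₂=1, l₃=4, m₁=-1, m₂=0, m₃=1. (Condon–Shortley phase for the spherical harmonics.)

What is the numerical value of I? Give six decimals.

Checks pass: Σm=0; 8 even; l₃=4∈[2,4].
(2·3+1)(2·1+1)(2·4+1) = 189
Δ: 0! 6! 2! / 9! → 1/252
sum: t=0:+1/36 = 1/36
3j²(3 1 4; 0 0 0) = Δ·Π!·Σ² = 4/63  (sign +1)
sum: t=0:+1/48 = 1/48
3j²(3 1 4; -1 0 1) = Δ·Π!·Σ² = 5/84  (sign -1)
combine: 4πI² = 189·4/63·5/84 = 5/7
take √, sign -1: I = -0.23841361

-0.238414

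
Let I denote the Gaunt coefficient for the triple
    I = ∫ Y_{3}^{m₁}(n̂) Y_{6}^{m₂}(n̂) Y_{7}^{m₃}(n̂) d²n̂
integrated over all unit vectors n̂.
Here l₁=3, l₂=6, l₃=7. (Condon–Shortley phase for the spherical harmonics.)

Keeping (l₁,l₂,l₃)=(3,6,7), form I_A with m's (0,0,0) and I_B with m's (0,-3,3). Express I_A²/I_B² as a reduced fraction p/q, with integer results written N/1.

1568/5

Shared (l₁,l₂,l₃)=(3,6,7): N and (l;000)² cancel in I_A²/I_B².
A: Δ = 2!·4!·10!/17! = 1/2042040; Racah Σ t=0..2: t=0:+1/207360 t=1:−1/57600 t=2:+1/207360 = -1/129600; ⇒ 3j(3 6 7; 0 0 0)² = 168/12155, sgn +1
B: Δ = 2!·4!·10!/17! = 1/2042040; Racah Σ t=0..2: t=0:+1/362880 t=1:−1/322560 t=2:+1/4354560 = -1/8709120; ⇒ 3j(3 6 7; 0 -3 3)² = 3/68068, sgn -1
I_A²/I_B² = (168/12155)/(3/68068) = 1568/5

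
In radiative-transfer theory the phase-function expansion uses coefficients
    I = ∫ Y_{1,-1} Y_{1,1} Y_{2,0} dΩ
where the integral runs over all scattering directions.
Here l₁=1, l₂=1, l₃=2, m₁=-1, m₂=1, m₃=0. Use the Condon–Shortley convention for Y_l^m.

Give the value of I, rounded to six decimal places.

0.126157

m-sum 0 ✓  L=4 even ✓  0≤2≤2 ✓
Π(2lᵢ+1) = 3×3×5 = 45
triangle coeff Δ(1,1,2) = 1/30
Σ_t [0,0]: t=0:+1/1 = 1/1
(3j)²=2/15 [(1 1 2; 0 0 0)], sign=+1
Σ_t [0,0]: t=0:+1/4 = 1/4
(3j)²=1/30 [(1 1 2; -1 1 0)], sign=+1
⇒ 4πI² = 1/5
I = (+1)√(1/5/(4π)) = 0.12615663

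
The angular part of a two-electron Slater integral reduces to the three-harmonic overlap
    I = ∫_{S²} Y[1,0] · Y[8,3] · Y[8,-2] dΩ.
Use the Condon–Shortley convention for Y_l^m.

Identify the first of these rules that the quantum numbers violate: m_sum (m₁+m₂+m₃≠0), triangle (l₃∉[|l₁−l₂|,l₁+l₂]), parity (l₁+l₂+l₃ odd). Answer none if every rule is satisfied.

m_sum

m₁+m₂+m₃ = 0 + 3 − 2 = 1  ✗
triangle: |1−8|=7 ≤ l₃=8 ≤ 1+8=9
parity: l₁+l₂+l₃ = 17 is odd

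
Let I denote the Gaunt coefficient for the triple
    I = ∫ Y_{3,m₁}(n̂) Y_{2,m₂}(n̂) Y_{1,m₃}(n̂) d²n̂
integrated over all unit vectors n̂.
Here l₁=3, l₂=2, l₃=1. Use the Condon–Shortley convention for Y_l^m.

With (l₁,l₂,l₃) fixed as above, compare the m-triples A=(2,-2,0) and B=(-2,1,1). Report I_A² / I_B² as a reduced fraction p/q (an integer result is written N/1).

l's match ⇒ only the (l;m) 3-j factors differ between A and B.
A: triangle coeff Δ(3,2,1) = 1/105; Σ_t [0,0]: t=0:+1/24 = 1/24; (3j)²=1/21 [(3 2 1; 2 -2 0)], sign=-1
B: triangle coeff Δ(3,2,1) = 1/105; Σ_t [3,3]: t=3:−1/12 = -1/12; (3j)²=2/21 [(3 2 1; -2 1 1)], sign=-1
I_A²/I_B² = (1/21)/(2/21) = 1/2

1/2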